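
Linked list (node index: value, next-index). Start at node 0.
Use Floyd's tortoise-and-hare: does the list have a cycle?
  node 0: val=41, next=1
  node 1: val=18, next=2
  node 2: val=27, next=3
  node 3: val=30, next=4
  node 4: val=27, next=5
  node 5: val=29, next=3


Floyd's tortoise (slow, +1) and hare (fast, +2):
  init: slow=0, fast=0
  step 1: slow=1, fast=2
  step 2: slow=2, fast=4
  step 3: slow=3, fast=3
  slow == fast at node 3: cycle detected

Cycle: yes


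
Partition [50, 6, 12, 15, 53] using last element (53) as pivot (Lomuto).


Pivot: 53
  50 <= 53: advance i (no swap)
  6 <= 53: advance i (no swap)
  12 <= 53: advance i (no swap)
  15 <= 53: advance i (no swap)
Place pivot at 4: [50, 6, 12, 15, 53]

Partitioned: [50, 6, 12, 15, 53]


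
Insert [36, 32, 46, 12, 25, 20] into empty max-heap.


Insert 36: [36]
Insert 32: [36, 32]
Insert 46: [46, 32, 36]
Insert 12: [46, 32, 36, 12]
Insert 25: [46, 32, 36, 12, 25]
Insert 20: [46, 32, 36, 12, 25, 20]

Final heap: [46, 32, 36, 12, 25, 20]


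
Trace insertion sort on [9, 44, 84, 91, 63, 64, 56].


Initial: [9, 44, 84, 91, 63, 64, 56]
Insert 44: [9, 44, 84, 91, 63, 64, 56]
Insert 84: [9, 44, 84, 91, 63, 64, 56]
Insert 91: [9, 44, 84, 91, 63, 64, 56]
Insert 63: [9, 44, 63, 84, 91, 64, 56]
Insert 64: [9, 44, 63, 64, 84, 91, 56]
Insert 56: [9, 44, 56, 63, 64, 84, 91]

Sorted: [9, 44, 56, 63, 64, 84, 91]


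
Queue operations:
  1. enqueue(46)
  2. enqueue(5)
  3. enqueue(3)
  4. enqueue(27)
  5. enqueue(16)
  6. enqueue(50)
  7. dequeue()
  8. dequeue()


enqueue(46) -> [46]
enqueue(5) -> [46, 5]
enqueue(3) -> [46, 5, 3]
enqueue(27) -> [46, 5, 3, 27]
enqueue(16) -> [46, 5, 3, 27, 16]
enqueue(50) -> [46, 5, 3, 27, 16, 50]
dequeue()->46, [5, 3, 27, 16, 50]
dequeue()->5, [3, 27, 16, 50]

Final queue: [3, 27, 16, 50]


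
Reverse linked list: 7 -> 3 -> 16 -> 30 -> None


Step 1: curr=7, set curr.next=prev(None) | reversed so far: 7
Step 2: curr=3, set curr.next=prev(7) | reversed so far: 3 -> 7
Step 3: curr=16, set curr.next=prev(3) | reversed so far: 16 -> 3 -> 7
Step 4: curr=30, set curr.next=prev(16) | reversed so far: 30 -> 16 -> 3 -> 7

30 -> 16 -> 3 -> 7 -> None


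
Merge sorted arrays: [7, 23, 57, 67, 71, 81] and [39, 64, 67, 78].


Take 7 from A
Take 23 from A
Take 39 from B
Take 57 from A
Take 64 from B
Take 67 from A
Take 67 from B
Take 71 from A
Take 78 from B

Merged: [7, 23, 39, 57, 64, 67, 67, 71, 78, 81]


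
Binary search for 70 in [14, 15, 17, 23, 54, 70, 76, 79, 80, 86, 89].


Step 1: lo=0, hi=10, mid=5, val=70

Found at index 5


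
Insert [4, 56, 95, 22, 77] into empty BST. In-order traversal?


Insert 4: root
Insert 56: R from 4
Insert 95: R from 4 -> R from 56
Insert 22: R from 4 -> L from 56
Insert 77: R from 4 -> R from 56 -> L from 95

In-order: [4, 22, 56, 77, 95]


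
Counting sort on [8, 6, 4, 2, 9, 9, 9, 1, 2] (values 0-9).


Input: [8, 6, 4, 2, 9, 9, 9, 1, 2]
Counts: [0, 1, 2, 0, 1, 0, 1, 0, 1, 3]

Sorted: [1, 2, 2, 4, 6, 8, 9, 9, 9]


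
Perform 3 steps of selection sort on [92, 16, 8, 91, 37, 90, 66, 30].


Initial: [92, 16, 8, 91, 37, 90, 66, 30]
Step 1: min=8 at 2
  Swap: [8, 16, 92, 91, 37, 90, 66, 30]
Step 2: min=16 at 1
  Swap: [8, 16, 92, 91, 37, 90, 66, 30]
Step 3: min=30 at 7
  Swap: [8, 16, 30, 91, 37, 90, 66, 92]

After 3 steps: [8, 16, 30, 91, 37, 90, 66, 92]


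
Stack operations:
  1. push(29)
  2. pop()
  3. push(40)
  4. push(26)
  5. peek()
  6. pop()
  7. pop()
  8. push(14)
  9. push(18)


push(29) -> [29]
pop()->29, []
push(40) -> [40]
push(26) -> [40, 26]
peek()->26
pop()->26, [40]
pop()->40, []
push(14) -> [14]
push(18) -> [14, 18]

Final stack: [14, 18]


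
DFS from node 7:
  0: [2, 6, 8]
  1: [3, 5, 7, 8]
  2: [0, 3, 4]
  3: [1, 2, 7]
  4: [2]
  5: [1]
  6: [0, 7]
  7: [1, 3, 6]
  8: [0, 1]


Visit 7, push [6, 3, 1]
Visit 1, push [8, 5, 3]
Visit 3, push [2]
Visit 2, push [4, 0]
Visit 0, push [8, 6]
Visit 6, push []
Visit 8, push []
Visit 4, push []
Visit 5, push []

DFS order: [7, 1, 3, 2, 0, 6, 8, 4, 5]


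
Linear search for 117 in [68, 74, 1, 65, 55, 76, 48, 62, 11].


i=0: 68!=117
i=1: 74!=117
i=2: 1!=117
i=3: 65!=117
i=4: 55!=117
i=5: 76!=117
i=6: 48!=117
i=7: 62!=117
i=8: 11!=117

Not found, 9 comps


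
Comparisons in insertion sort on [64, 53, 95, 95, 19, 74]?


Algorithm: insertion sort
Input: [64, 53, 95, 95, 19, 74]
Sorted: [19, 53, 64, 74, 95, 95]

10


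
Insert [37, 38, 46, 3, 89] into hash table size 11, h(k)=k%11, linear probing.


Insert 37: h=4 -> slot 4
Insert 38: h=5 -> slot 5
Insert 46: h=2 -> slot 2
Insert 3: h=3 -> slot 3
Insert 89: h=1 -> slot 1

Table: [None, 89, 46, 3, 37, 38, None, None, None, None, None]


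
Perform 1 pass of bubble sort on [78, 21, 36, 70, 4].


Initial: [78, 21, 36, 70, 4]
Pass 1: [21, 36, 70, 4, 78] (4 swaps)

After 1 pass: [21, 36, 70, 4, 78]


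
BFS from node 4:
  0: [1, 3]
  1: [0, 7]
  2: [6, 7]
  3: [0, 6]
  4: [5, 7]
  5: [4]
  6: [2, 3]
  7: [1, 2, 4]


Visit 4, enqueue [5, 7]
Visit 5, enqueue []
Visit 7, enqueue [1, 2]
Visit 1, enqueue [0]
Visit 2, enqueue [6]
Visit 0, enqueue [3]
Visit 6, enqueue []
Visit 3, enqueue []

BFS order: [4, 5, 7, 1, 2, 0, 6, 3]


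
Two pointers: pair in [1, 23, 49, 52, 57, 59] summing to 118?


lo=0(1)+hi=5(59)=60
lo=1(23)+hi=5(59)=82
lo=2(49)+hi=5(59)=108
lo=3(52)+hi=5(59)=111
lo=4(57)+hi=5(59)=116

No pair found


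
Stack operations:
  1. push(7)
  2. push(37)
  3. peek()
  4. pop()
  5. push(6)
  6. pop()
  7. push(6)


push(7) -> [7]
push(37) -> [7, 37]
peek()->37
pop()->37, [7]
push(6) -> [7, 6]
pop()->6, [7]
push(6) -> [7, 6]

Final stack: [7, 6]


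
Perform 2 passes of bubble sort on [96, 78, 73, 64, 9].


Initial: [96, 78, 73, 64, 9]
Pass 1: [78, 73, 64, 9, 96] (4 swaps)
Pass 2: [73, 64, 9, 78, 96] (3 swaps)

After 2 passes: [73, 64, 9, 78, 96]


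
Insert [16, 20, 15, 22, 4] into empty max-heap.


Insert 16: [16]
Insert 20: [20, 16]
Insert 15: [20, 16, 15]
Insert 22: [22, 20, 15, 16]
Insert 4: [22, 20, 15, 16, 4]

Final heap: [22, 20, 15, 16, 4]


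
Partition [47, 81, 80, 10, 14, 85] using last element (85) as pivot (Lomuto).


Pivot: 85
  47 <= 85: advance i (no swap)
  81 <= 85: advance i (no swap)
  80 <= 85: advance i (no swap)
  10 <= 85: advance i (no swap)
  14 <= 85: advance i (no swap)
Place pivot at 5: [47, 81, 80, 10, 14, 85]

Partitioned: [47, 81, 80, 10, 14, 85]


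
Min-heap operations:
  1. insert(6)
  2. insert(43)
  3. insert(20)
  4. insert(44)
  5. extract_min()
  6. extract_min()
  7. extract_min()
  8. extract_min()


insert(6) -> [6]
insert(43) -> [6, 43]
insert(20) -> [6, 43, 20]
insert(44) -> [6, 43, 20, 44]
extract_min()->6, [20, 43, 44]
extract_min()->20, [43, 44]
extract_min()->43, [44]
extract_min()->44, []

Final heap: []


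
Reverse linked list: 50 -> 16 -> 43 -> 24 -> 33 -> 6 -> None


Step 1: curr=50, set curr.next=prev(None) | reversed so far: 50
Step 2: curr=16, set curr.next=prev(50) | reversed so far: 16 -> 50
Step 3: curr=43, set curr.next=prev(16) | reversed so far: 43 -> 16 -> 50
Step 4: curr=24, set curr.next=prev(43) | reversed so far: 24 -> 43 -> 16 -> 50
Step 5: curr=33, set curr.next=prev(24) | reversed so far: 33 -> 24 -> 43 -> 16 -> 50
Step 6: curr=6, set curr.next=prev(33) | reversed so far: 6 -> 33 -> 24 -> 43 -> 16 -> 50

6 -> 33 -> 24 -> 43 -> 16 -> 50 -> None


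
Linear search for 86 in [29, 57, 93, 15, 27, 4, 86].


i=0: 29!=86
i=1: 57!=86
i=2: 93!=86
i=3: 15!=86
i=4: 27!=86
i=5: 4!=86
i=6: 86==86 found!

Found at 6, 7 comps


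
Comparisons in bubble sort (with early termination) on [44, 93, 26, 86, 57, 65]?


Algorithm: bubble sort (with early termination)
Input: [44, 93, 26, 86, 57, 65]
Sorted: [26, 44, 57, 65, 86, 93]

12


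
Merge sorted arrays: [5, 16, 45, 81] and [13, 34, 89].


Take 5 from A
Take 13 from B
Take 16 from A
Take 34 from B
Take 45 from A
Take 81 from A

Merged: [5, 13, 16, 34, 45, 81, 89]


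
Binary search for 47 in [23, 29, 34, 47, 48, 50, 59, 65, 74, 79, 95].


Step 1: lo=0, hi=10, mid=5, val=50
Step 2: lo=0, hi=4, mid=2, val=34
Step 3: lo=3, hi=4, mid=3, val=47

Found at index 3


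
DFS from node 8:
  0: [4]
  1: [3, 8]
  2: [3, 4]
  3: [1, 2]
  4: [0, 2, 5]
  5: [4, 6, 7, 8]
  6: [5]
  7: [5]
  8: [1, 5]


Visit 8, push [5, 1]
Visit 1, push [3]
Visit 3, push [2]
Visit 2, push [4]
Visit 4, push [5, 0]
Visit 0, push []
Visit 5, push [7, 6]
Visit 6, push []
Visit 7, push []

DFS order: [8, 1, 3, 2, 4, 0, 5, 6, 7]


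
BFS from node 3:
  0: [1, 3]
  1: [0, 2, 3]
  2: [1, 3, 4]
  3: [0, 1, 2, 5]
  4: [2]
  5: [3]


Visit 3, enqueue [0, 1, 2, 5]
Visit 0, enqueue []
Visit 1, enqueue []
Visit 2, enqueue [4]
Visit 5, enqueue []
Visit 4, enqueue []

BFS order: [3, 0, 1, 2, 5, 4]


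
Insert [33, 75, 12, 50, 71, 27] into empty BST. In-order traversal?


Insert 33: root
Insert 75: R from 33
Insert 12: L from 33
Insert 50: R from 33 -> L from 75
Insert 71: R from 33 -> L from 75 -> R from 50
Insert 27: L from 33 -> R from 12

In-order: [12, 27, 33, 50, 71, 75]


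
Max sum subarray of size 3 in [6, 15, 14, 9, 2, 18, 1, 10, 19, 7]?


[0:3]: 35
[1:4]: 38
[2:5]: 25
[3:6]: 29
[4:7]: 21
[5:8]: 29
[6:9]: 30
[7:10]: 36

Max: 38 at [1:4]


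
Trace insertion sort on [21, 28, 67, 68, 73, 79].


Initial: [21, 28, 67, 68, 73, 79]
Insert 28: [21, 28, 67, 68, 73, 79]
Insert 67: [21, 28, 67, 68, 73, 79]
Insert 68: [21, 28, 67, 68, 73, 79]
Insert 73: [21, 28, 67, 68, 73, 79]
Insert 79: [21, 28, 67, 68, 73, 79]

Sorted: [21, 28, 67, 68, 73, 79]


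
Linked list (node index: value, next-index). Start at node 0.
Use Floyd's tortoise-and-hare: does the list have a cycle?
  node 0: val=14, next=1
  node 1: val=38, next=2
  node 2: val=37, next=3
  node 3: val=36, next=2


Floyd's tortoise (slow, +1) and hare (fast, +2):
  init: slow=0, fast=0
  step 1: slow=1, fast=2
  step 2: slow=2, fast=2
  slow == fast at node 2: cycle detected

Cycle: yes


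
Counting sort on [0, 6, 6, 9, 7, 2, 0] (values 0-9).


Input: [0, 6, 6, 9, 7, 2, 0]
Counts: [2, 0, 1, 0, 0, 0, 2, 1, 0, 1]

Sorted: [0, 0, 2, 6, 6, 7, 9]


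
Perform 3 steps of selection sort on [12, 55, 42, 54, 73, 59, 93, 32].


Initial: [12, 55, 42, 54, 73, 59, 93, 32]
Step 1: min=12 at 0
  Swap: [12, 55, 42, 54, 73, 59, 93, 32]
Step 2: min=32 at 7
  Swap: [12, 32, 42, 54, 73, 59, 93, 55]
Step 3: min=42 at 2
  Swap: [12, 32, 42, 54, 73, 59, 93, 55]

After 3 steps: [12, 32, 42, 54, 73, 59, 93, 55]


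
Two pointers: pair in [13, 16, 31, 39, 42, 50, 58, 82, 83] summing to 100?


lo=0(13)+hi=8(83)=96
lo=1(16)+hi=8(83)=99
lo=2(31)+hi=8(83)=114
lo=2(31)+hi=7(82)=113
lo=2(31)+hi=6(58)=89
lo=3(39)+hi=6(58)=97
lo=4(42)+hi=6(58)=100

Yes: 42+58=100


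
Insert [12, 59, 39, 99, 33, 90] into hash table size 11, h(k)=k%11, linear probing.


Insert 12: h=1 -> slot 1
Insert 59: h=4 -> slot 4
Insert 39: h=6 -> slot 6
Insert 99: h=0 -> slot 0
Insert 33: h=0, 2 probes -> slot 2
Insert 90: h=2, 1 probes -> slot 3

Table: [99, 12, 33, 90, 59, None, 39, None, None, None, None]


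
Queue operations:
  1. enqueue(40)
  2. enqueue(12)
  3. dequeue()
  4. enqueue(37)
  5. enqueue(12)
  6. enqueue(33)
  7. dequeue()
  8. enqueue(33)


enqueue(40) -> [40]
enqueue(12) -> [40, 12]
dequeue()->40, [12]
enqueue(37) -> [12, 37]
enqueue(12) -> [12, 37, 12]
enqueue(33) -> [12, 37, 12, 33]
dequeue()->12, [37, 12, 33]
enqueue(33) -> [37, 12, 33, 33]

Final queue: [37, 12, 33, 33]


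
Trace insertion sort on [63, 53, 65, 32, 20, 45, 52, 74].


Initial: [63, 53, 65, 32, 20, 45, 52, 74]
Insert 53: [53, 63, 65, 32, 20, 45, 52, 74]
Insert 65: [53, 63, 65, 32, 20, 45, 52, 74]
Insert 32: [32, 53, 63, 65, 20, 45, 52, 74]
Insert 20: [20, 32, 53, 63, 65, 45, 52, 74]
Insert 45: [20, 32, 45, 53, 63, 65, 52, 74]
Insert 52: [20, 32, 45, 52, 53, 63, 65, 74]
Insert 74: [20, 32, 45, 52, 53, 63, 65, 74]

Sorted: [20, 32, 45, 52, 53, 63, 65, 74]


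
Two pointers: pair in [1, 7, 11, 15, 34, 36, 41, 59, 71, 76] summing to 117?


lo=0(1)+hi=9(76)=77
lo=1(7)+hi=9(76)=83
lo=2(11)+hi=9(76)=87
lo=3(15)+hi=9(76)=91
lo=4(34)+hi=9(76)=110
lo=5(36)+hi=9(76)=112
lo=6(41)+hi=9(76)=117

Yes: 41+76=117


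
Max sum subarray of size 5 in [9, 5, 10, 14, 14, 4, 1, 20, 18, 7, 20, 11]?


[0:5]: 52
[1:6]: 47
[2:7]: 43
[3:8]: 53
[4:9]: 57
[5:10]: 50
[6:11]: 66
[7:12]: 76

Max: 76 at [7:12]


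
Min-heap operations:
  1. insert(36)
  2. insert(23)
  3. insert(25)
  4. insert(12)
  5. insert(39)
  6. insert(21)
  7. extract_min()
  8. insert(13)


insert(36) -> [36]
insert(23) -> [23, 36]
insert(25) -> [23, 36, 25]
insert(12) -> [12, 23, 25, 36]
insert(39) -> [12, 23, 25, 36, 39]
insert(21) -> [12, 23, 21, 36, 39, 25]
extract_min()->12, [21, 23, 25, 36, 39]
insert(13) -> [13, 23, 21, 36, 39, 25]

Final heap: [13, 23, 21, 36, 39, 25]


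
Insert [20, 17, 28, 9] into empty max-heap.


Insert 20: [20]
Insert 17: [20, 17]
Insert 28: [28, 17, 20]
Insert 9: [28, 17, 20, 9]

Final heap: [28, 17, 20, 9]


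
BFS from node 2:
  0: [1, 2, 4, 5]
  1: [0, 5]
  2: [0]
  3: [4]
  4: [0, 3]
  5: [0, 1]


Visit 2, enqueue [0]
Visit 0, enqueue [1, 4, 5]
Visit 1, enqueue []
Visit 4, enqueue [3]
Visit 5, enqueue []
Visit 3, enqueue []

BFS order: [2, 0, 1, 4, 5, 3]


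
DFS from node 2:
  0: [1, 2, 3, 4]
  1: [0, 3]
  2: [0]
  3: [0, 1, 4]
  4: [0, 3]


Visit 2, push [0]
Visit 0, push [4, 3, 1]
Visit 1, push [3]
Visit 3, push [4]
Visit 4, push []

DFS order: [2, 0, 1, 3, 4]


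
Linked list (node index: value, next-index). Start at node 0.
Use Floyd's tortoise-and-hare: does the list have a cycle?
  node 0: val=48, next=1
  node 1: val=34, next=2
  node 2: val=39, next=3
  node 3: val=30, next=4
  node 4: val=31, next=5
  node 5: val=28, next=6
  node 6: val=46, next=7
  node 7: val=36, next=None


Floyd's tortoise (slow, +1) and hare (fast, +2):
  init: slow=0, fast=0
  step 1: slow=1, fast=2
  step 2: slow=2, fast=4
  step 3: slow=3, fast=6
  step 4: fast 6->7->None, no cycle

Cycle: no


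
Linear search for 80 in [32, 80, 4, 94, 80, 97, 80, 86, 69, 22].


i=0: 32!=80
i=1: 80==80 found!

Found at 1, 2 comps


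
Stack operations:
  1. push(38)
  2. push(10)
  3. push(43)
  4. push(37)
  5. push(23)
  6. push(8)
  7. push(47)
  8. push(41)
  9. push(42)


push(38) -> [38]
push(10) -> [38, 10]
push(43) -> [38, 10, 43]
push(37) -> [38, 10, 43, 37]
push(23) -> [38, 10, 43, 37, 23]
push(8) -> [38, 10, 43, 37, 23, 8]
push(47) -> [38, 10, 43, 37, 23, 8, 47]
push(41) -> [38, 10, 43, 37, 23, 8, 47, 41]
push(42) -> [38, 10, 43, 37, 23, 8, 47, 41, 42]

Final stack: [38, 10, 43, 37, 23, 8, 47, 41, 42]


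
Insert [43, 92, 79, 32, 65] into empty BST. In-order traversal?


Insert 43: root
Insert 92: R from 43
Insert 79: R from 43 -> L from 92
Insert 32: L from 43
Insert 65: R from 43 -> L from 92 -> L from 79

In-order: [32, 43, 65, 79, 92]


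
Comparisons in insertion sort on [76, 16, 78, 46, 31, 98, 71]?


Algorithm: insertion sort
Input: [76, 16, 78, 46, 31, 98, 71]
Sorted: [16, 31, 46, 71, 76, 78, 98]

14


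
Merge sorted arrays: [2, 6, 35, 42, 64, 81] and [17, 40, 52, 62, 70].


Take 2 from A
Take 6 from A
Take 17 from B
Take 35 from A
Take 40 from B
Take 42 from A
Take 52 from B
Take 62 from B
Take 64 from A
Take 70 from B

Merged: [2, 6, 17, 35, 40, 42, 52, 62, 64, 70, 81]


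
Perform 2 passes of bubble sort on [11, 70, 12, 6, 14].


Initial: [11, 70, 12, 6, 14]
Pass 1: [11, 12, 6, 14, 70] (3 swaps)
Pass 2: [11, 6, 12, 14, 70] (1 swaps)

After 2 passes: [11, 6, 12, 14, 70]


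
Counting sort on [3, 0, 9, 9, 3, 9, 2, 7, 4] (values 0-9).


Input: [3, 0, 9, 9, 3, 9, 2, 7, 4]
Counts: [1, 0, 1, 2, 1, 0, 0, 1, 0, 3]

Sorted: [0, 2, 3, 3, 4, 7, 9, 9, 9]


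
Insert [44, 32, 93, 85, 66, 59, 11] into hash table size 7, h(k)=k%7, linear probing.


Insert 44: h=2 -> slot 2
Insert 32: h=4 -> slot 4
Insert 93: h=2, 1 probes -> slot 3
Insert 85: h=1 -> slot 1
Insert 66: h=3, 2 probes -> slot 5
Insert 59: h=3, 3 probes -> slot 6
Insert 11: h=4, 3 probes -> slot 0

Table: [11, 85, 44, 93, 32, 66, 59]


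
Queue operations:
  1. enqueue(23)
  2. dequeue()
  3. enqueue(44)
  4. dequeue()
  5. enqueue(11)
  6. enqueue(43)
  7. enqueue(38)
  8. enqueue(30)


enqueue(23) -> [23]
dequeue()->23, []
enqueue(44) -> [44]
dequeue()->44, []
enqueue(11) -> [11]
enqueue(43) -> [11, 43]
enqueue(38) -> [11, 43, 38]
enqueue(30) -> [11, 43, 38, 30]

Final queue: [11, 43, 38, 30]


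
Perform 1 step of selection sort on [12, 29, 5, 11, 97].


Initial: [12, 29, 5, 11, 97]
Step 1: min=5 at 2
  Swap: [5, 29, 12, 11, 97]

After 1 step: [5, 29, 12, 11, 97]


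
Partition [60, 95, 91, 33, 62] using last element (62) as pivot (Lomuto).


Pivot: 62
  60 <= 62: advance i (no swap)
  33 <= 62: swap -> [60, 33, 91, 95, 62]
Place pivot at 2: [60, 33, 62, 95, 91]

Partitioned: [60, 33, 62, 95, 91]


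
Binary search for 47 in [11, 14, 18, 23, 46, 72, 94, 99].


Step 1: lo=0, hi=7, mid=3, val=23
Step 2: lo=4, hi=7, mid=5, val=72
Step 3: lo=4, hi=4, mid=4, val=46

Not found


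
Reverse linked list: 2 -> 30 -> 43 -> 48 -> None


Step 1: curr=2, set curr.next=prev(None) | reversed so far: 2
Step 2: curr=30, set curr.next=prev(2) | reversed so far: 30 -> 2
Step 3: curr=43, set curr.next=prev(30) | reversed so far: 43 -> 30 -> 2
Step 4: curr=48, set curr.next=prev(43) | reversed so far: 48 -> 43 -> 30 -> 2

48 -> 43 -> 30 -> 2 -> None


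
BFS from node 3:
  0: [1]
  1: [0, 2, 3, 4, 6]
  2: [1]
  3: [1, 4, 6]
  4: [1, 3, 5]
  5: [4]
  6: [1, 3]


Visit 3, enqueue [1, 4, 6]
Visit 1, enqueue [0, 2]
Visit 4, enqueue [5]
Visit 6, enqueue []
Visit 0, enqueue []
Visit 2, enqueue []
Visit 5, enqueue []

BFS order: [3, 1, 4, 6, 0, 2, 5]


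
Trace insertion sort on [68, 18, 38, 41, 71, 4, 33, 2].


Initial: [68, 18, 38, 41, 71, 4, 33, 2]
Insert 18: [18, 68, 38, 41, 71, 4, 33, 2]
Insert 38: [18, 38, 68, 41, 71, 4, 33, 2]
Insert 41: [18, 38, 41, 68, 71, 4, 33, 2]
Insert 71: [18, 38, 41, 68, 71, 4, 33, 2]
Insert 4: [4, 18, 38, 41, 68, 71, 33, 2]
Insert 33: [4, 18, 33, 38, 41, 68, 71, 2]
Insert 2: [2, 4, 18, 33, 38, 41, 68, 71]

Sorted: [2, 4, 18, 33, 38, 41, 68, 71]


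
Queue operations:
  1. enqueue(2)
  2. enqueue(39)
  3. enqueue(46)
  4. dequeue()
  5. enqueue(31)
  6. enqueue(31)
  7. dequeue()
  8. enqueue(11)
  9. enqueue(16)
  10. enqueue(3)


enqueue(2) -> [2]
enqueue(39) -> [2, 39]
enqueue(46) -> [2, 39, 46]
dequeue()->2, [39, 46]
enqueue(31) -> [39, 46, 31]
enqueue(31) -> [39, 46, 31, 31]
dequeue()->39, [46, 31, 31]
enqueue(11) -> [46, 31, 31, 11]
enqueue(16) -> [46, 31, 31, 11, 16]
enqueue(3) -> [46, 31, 31, 11, 16, 3]

Final queue: [46, 31, 31, 11, 16, 3]


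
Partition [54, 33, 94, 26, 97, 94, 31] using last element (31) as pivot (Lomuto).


Pivot: 31
  26 <= 31: swap -> [26, 33, 94, 54, 97, 94, 31]
Place pivot at 1: [26, 31, 94, 54, 97, 94, 33]

Partitioned: [26, 31, 94, 54, 97, 94, 33]


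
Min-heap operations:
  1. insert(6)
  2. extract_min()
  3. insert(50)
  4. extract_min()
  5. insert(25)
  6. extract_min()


insert(6) -> [6]
extract_min()->6, []
insert(50) -> [50]
extract_min()->50, []
insert(25) -> [25]
extract_min()->25, []

Final heap: []


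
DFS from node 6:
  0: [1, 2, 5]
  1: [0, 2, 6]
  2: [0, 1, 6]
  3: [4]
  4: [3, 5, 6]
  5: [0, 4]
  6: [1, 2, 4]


Visit 6, push [4, 2, 1]
Visit 1, push [2, 0]
Visit 0, push [5, 2]
Visit 2, push []
Visit 5, push [4]
Visit 4, push [3]
Visit 3, push []

DFS order: [6, 1, 0, 2, 5, 4, 3]


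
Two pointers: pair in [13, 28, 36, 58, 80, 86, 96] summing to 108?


lo=0(13)+hi=6(96)=109
lo=0(13)+hi=5(86)=99
lo=1(28)+hi=5(86)=114
lo=1(28)+hi=4(80)=108

Yes: 28+80=108


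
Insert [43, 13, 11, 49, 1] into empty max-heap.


Insert 43: [43]
Insert 13: [43, 13]
Insert 11: [43, 13, 11]
Insert 49: [49, 43, 11, 13]
Insert 1: [49, 43, 11, 13, 1]

Final heap: [49, 43, 11, 13, 1]


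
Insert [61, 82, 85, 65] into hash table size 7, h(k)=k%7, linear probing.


Insert 61: h=5 -> slot 5
Insert 82: h=5, 1 probes -> slot 6
Insert 85: h=1 -> slot 1
Insert 65: h=2 -> slot 2

Table: [None, 85, 65, None, None, 61, 82]


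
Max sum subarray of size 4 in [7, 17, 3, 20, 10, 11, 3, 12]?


[0:4]: 47
[1:5]: 50
[2:6]: 44
[3:7]: 44
[4:8]: 36

Max: 50 at [1:5]


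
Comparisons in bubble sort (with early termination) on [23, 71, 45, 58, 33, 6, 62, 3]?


Algorithm: bubble sort (with early termination)
Input: [23, 71, 45, 58, 33, 6, 62, 3]
Sorted: [3, 6, 23, 33, 45, 58, 62, 71]

28


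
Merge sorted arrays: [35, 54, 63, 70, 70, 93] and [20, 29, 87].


Take 20 from B
Take 29 from B
Take 35 from A
Take 54 from A
Take 63 from A
Take 70 from A
Take 70 from A
Take 87 from B

Merged: [20, 29, 35, 54, 63, 70, 70, 87, 93]


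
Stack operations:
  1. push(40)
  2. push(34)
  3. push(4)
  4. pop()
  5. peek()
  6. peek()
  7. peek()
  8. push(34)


push(40) -> [40]
push(34) -> [40, 34]
push(4) -> [40, 34, 4]
pop()->4, [40, 34]
peek()->34
peek()->34
peek()->34
push(34) -> [40, 34, 34]

Final stack: [40, 34, 34]


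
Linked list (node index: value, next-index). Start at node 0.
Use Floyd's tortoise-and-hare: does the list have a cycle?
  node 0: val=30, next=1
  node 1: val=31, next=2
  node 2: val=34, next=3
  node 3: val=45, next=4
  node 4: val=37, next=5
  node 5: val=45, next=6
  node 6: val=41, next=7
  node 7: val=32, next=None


Floyd's tortoise (slow, +1) and hare (fast, +2):
  init: slow=0, fast=0
  step 1: slow=1, fast=2
  step 2: slow=2, fast=4
  step 3: slow=3, fast=6
  step 4: fast 6->7->None, no cycle

Cycle: no


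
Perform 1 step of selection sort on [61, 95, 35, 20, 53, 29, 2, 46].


Initial: [61, 95, 35, 20, 53, 29, 2, 46]
Step 1: min=2 at 6
  Swap: [2, 95, 35, 20, 53, 29, 61, 46]

After 1 step: [2, 95, 35, 20, 53, 29, 61, 46]


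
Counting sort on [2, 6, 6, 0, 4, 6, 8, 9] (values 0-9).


Input: [2, 6, 6, 0, 4, 6, 8, 9]
Counts: [1, 0, 1, 0, 1, 0, 3, 0, 1, 1]

Sorted: [0, 2, 4, 6, 6, 6, 8, 9]


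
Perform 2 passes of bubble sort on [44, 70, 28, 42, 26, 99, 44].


Initial: [44, 70, 28, 42, 26, 99, 44]
Pass 1: [44, 28, 42, 26, 70, 44, 99] (4 swaps)
Pass 2: [28, 42, 26, 44, 44, 70, 99] (4 swaps)

After 2 passes: [28, 42, 26, 44, 44, 70, 99]


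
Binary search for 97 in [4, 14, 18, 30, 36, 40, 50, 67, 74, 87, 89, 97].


Step 1: lo=0, hi=11, mid=5, val=40
Step 2: lo=6, hi=11, mid=8, val=74
Step 3: lo=9, hi=11, mid=10, val=89
Step 4: lo=11, hi=11, mid=11, val=97

Found at index 11


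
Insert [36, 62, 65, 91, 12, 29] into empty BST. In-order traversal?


Insert 36: root
Insert 62: R from 36
Insert 65: R from 36 -> R from 62
Insert 91: R from 36 -> R from 62 -> R from 65
Insert 12: L from 36
Insert 29: L from 36 -> R from 12

In-order: [12, 29, 36, 62, 65, 91]


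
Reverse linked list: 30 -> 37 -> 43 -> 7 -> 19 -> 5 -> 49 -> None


Step 1: curr=30, set curr.next=prev(None) | reversed so far: 30
Step 2: curr=37, set curr.next=prev(30) | reversed so far: 37 -> 30
Step 3: curr=43, set curr.next=prev(37) | reversed so far: 43 -> 37 -> 30
Step 4: curr=7, set curr.next=prev(43) | reversed so far: 7 -> 43 -> 37 -> 30
Step 5: curr=19, set curr.next=prev(7) | reversed so far: 19 -> 7 -> 43 -> 37 -> 30
Step 6: curr=5, set curr.next=prev(19) | reversed so far: 5 -> 19 -> 7 -> 43 -> 37 -> 30
Step 7: curr=49, set curr.next=prev(5) | reversed so far: 49 -> 5 -> 19 -> 7 -> 43 -> 37 -> 30

49 -> 5 -> 19 -> 7 -> 43 -> 37 -> 30 -> None


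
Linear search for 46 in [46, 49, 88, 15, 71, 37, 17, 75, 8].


i=0: 46==46 found!

Found at 0, 1 comps


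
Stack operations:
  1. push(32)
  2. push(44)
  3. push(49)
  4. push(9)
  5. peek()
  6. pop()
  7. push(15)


push(32) -> [32]
push(44) -> [32, 44]
push(49) -> [32, 44, 49]
push(9) -> [32, 44, 49, 9]
peek()->9
pop()->9, [32, 44, 49]
push(15) -> [32, 44, 49, 15]

Final stack: [32, 44, 49, 15]


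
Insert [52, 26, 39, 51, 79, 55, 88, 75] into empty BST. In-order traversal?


Insert 52: root
Insert 26: L from 52
Insert 39: L from 52 -> R from 26
Insert 51: L from 52 -> R from 26 -> R from 39
Insert 79: R from 52
Insert 55: R from 52 -> L from 79
Insert 88: R from 52 -> R from 79
Insert 75: R from 52 -> L from 79 -> R from 55

In-order: [26, 39, 51, 52, 55, 75, 79, 88]


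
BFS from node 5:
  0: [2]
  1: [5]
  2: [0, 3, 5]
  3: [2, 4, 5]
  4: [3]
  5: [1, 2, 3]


Visit 5, enqueue [1, 2, 3]
Visit 1, enqueue []
Visit 2, enqueue [0]
Visit 3, enqueue [4]
Visit 0, enqueue []
Visit 4, enqueue []

BFS order: [5, 1, 2, 3, 0, 4]


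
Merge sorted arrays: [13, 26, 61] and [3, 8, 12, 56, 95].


Take 3 from B
Take 8 from B
Take 12 from B
Take 13 from A
Take 26 from A
Take 56 from B
Take 61 from A

Merged: [3, 8, 12, 13, 26, 56, 61, 95]


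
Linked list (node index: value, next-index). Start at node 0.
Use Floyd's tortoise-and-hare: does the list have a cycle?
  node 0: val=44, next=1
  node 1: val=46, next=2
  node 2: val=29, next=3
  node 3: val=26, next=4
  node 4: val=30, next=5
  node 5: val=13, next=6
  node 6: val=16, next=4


Floyd's tortoise (slow, +1) and hare (fast, +2):
  init: slow=0, fast=0
  step 1: slow=1, fast=2
  step 2: slow=2, fast=4
  step 3: slow=3, fast=6
  step 4: slow=4, fast=5
  step 5: slow=5, fast=4
  step 6: slow=6, fast=6
  slow == fast at node 6: cycle detected

Cycle: yes


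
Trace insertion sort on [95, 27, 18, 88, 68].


Initial: [95, 27, 18, 88, 68]
Insert 27: [27, 95, 18, 88, 68]
Insert 18: [18, 27, 95, 88, 68]
Insert 88: [18, 27, 88, 95, 68]
Insert 68: [18, 27, 68, 88, 95]

Sorted: [18, 27, 68, 88, 95]


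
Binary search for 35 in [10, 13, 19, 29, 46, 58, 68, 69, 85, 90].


Step 1: lo=0, hi=9, mid=4, val=46
Step 2: lo=0, hi=3, mid=1, val=13
Step 3: lo=2, hi=3, mid=2, val=19
Step 4: lo=3, hi=3, mid=3, val=29

Not found


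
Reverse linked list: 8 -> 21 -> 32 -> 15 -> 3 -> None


Step 1: curr=8, set curr.next=prev(None) | reversed so far: 8
Step 2: curr=21, set curr.next=prev(8) | reversed so far: 21 -> 8
Step 3: curr=32, set curr.next=prev(21) | reversed so far: 32 -> 21 -> 8
Step 4: curr=15, set curr.next=prev(32) | reversed so far: 15 -> 32 -> 21 -> 8
Step 5: curr=3, set curr.next=prev(15) | reversed so far: 3 -> 15 -> 32 -> 21 -> 8

3 -> 15 -> 32 -> 21 -> 8 -> None


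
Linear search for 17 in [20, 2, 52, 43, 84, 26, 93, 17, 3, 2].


i=0: 20!=17
i=1: 2!=17
i=2: 52!=17
i=3: 43!=17
i=4: 84!=17
i=5: 26!=17
i=6: 93!=17
i=7: 17==17 found!

Found at 7, 8 comps


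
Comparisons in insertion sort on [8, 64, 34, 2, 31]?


Algorithm: insertion sort
Input: [8, 64, 34, 2, 31]
Sorted: [2, 8, 31, 34, 64]

9


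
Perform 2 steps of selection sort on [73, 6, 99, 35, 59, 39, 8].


Initial: [73, 6, 99, 35, 59, 39, 8]
Step 1: min=6 at 1
  Swap: [6, 73, 99, 35, 59, 39, 8]
Step 2: min=8 at 6
  Swap: [6, 8, 99, 35, 59, 39, 73]

After 2 steps: [6, 8, 99, 35, 59, 39, 73]


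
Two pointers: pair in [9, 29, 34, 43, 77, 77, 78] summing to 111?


lo=0(9)+hi=6(78)=87
lo=1(29)+hi=6(78)=107
lo=2(34)+hi=6(78)=112
lo=2(34)+hi=5(77)=111

Yes: 34+77=111


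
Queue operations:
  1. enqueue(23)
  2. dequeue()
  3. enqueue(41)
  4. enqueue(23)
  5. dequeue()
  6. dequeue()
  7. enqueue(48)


enqueue(23) -> [23]
dequeue()->23, []
enqueue(41) -> [41]
enqueue(23) -> [41, 23]
dequeue()->41, [23]
dequeue()->23, []
enqueue(48) -> [48]

Final queue: [48]


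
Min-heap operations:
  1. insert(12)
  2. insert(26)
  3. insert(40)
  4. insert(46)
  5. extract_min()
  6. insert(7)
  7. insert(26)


insert(12) -> [12]
insert(26) -> [12, 26]
insert(40) -> [12, 26, 40]
insert(46) -> [12, 26, 40, 46]
extract_min()->12, [26, 46, 40]
insert(7) -> [7, 26, 40, 46]
insert(26) -> [7, 26, 40, 46, 26]

Final heap: [7, 26, 40, 46, 26]


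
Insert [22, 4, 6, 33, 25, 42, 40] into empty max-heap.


Insert 22: [22]
Insert 4: [22, 4]
Insert 6: [22, 4, 6]
Insert 33: [33, 22, 6, 4]
Insert 25: [33, 25, 6, 4, 22]
Insert 42: [42, 25, 33, 4, 22, 6]
Insert 40: [42, 25, 40, 4, 22, 6, 33]

Final heap: [42, 25, 40, 4, 22, 6, 33]


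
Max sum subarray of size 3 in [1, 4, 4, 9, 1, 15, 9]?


[0:3]: 9
[1:4]: 17
[2:5]: 14
[3:6]: 25
[4:7]: 25

Max: 25 at [3:6]


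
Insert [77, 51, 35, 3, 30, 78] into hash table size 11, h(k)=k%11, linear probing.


Insert 77: h=0 -> slot 0
Insert 51: h=7 -> slot 7
Insert 35: h=2 -> slot 2
Insert 3: h=3 -> slot 3
Insert 30: h=8 -> slot 8
Insert 78: h=1 -> slot 1

Table: [77, 78, 35, 3, None, None, None, 51, 30, None, None]


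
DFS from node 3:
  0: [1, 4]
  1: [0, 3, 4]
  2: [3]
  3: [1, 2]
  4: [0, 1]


Visit 3, push [2, 1]
Visit 1, push [4, 0]
Visit 0, push [4]
Visit 4, push []
Visit 2, push []

DFS order: [3, 1, 0, 4, 2]


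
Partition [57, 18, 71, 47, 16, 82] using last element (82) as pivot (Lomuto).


Pivot: 82
  57 <= 82: advance i (no swap)
  18 <= 82: advance i (no swap)
  71 <= 82: advance i (no swap)
  47 <= 82: advance i (no swap)
  16 <= 82: advance i (no swap)
Place pivot at 5: [57, 18, 71, 47, 16, 82]

Partitioned: [57, 18, 71, 47, 16, 82]


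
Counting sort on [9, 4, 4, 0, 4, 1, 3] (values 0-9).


Input: [9, 4, 4, 0, 4, 1, 3]
Counts: [1, 1, 0, 1, 3, 0, 0, 0, 0, 1]

Sorted: [0, 1, 3, 4, 4, 4, 9]


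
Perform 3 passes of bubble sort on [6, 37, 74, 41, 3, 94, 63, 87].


Initial: [6, 37, 74, 41, 3, 94, 63, 87]
Pass 1: [6, 37, 41, 3, 74, 63, 87, 94] (4 swaps)
Pass 2: [6, 37, 3, 41, 63, 74, 87, 94] (2 swaps)
Pass 3: [6, 3, 37, 41, 63, 74, 87, 94] (1 swaps)

After 3 passes: [6, 3, 37, 41, 63, 74, 87, 94]


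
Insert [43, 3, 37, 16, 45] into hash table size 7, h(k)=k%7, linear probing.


Insert 43: h=1 -> slot 1
Insert 3: h=3 -> slot 3
Insert 37: h=2 -> slot 2
Insert 16: h=2, 2 probes -> slot 4
Insert 45: h=3, 2 probes -> slot 5

Table: [None, 43, 37, 3, 16, 45, None]


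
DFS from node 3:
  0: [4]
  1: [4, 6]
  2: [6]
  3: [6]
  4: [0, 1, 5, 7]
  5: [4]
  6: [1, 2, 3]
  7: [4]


Visit 3, push [6]
Visit 6, push [2, 1]
Visit 1, push [4]
Visit 4, push [7, 5, 0]
Visit 0, push []
Visit 5, push []
Visit 7, push []
Visit 2, push []

DFS order: [3, 6, 1, 4, 0, 5, 7, 2]


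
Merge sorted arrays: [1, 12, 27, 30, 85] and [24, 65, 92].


Take 1 from A
Take 12 from A
Take 24 from B
Take 27 from A
Take 30 from A
Take 65 from B
Take 85 from A

Merged: [1, 12, 24, 27, 30, 65, 85, 92]


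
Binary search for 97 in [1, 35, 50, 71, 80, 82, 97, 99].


Step 1: lo=0, hi=7, mid=3, val=71
Step 2: lo=4, hi=7, mid=5, val=82
Step 3: lo=6, hi=7, mid=6, val=97

Found at index 6


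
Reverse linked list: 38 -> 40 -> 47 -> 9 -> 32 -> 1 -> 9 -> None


Step 1: curr=38, set curr.next=prev(None) | reversed so far: 38
Step 2: curr=40, set curr.next=prev(38) | reversed so far: 40 -> 38
Step 3: curr=47, set curr.next=prev(40) | reversed so far: 47 -> 40 -> 38
Step 4: curr=9, set curr.next=prev(47) | reversed so far: 9 -> 47 -> 40 -> 38
Step 5: curr=32, set curr.next=prev(9) | reversed so far: 32 -> 9 -> 47 -> 40 -> 38
Step 6: curr=1, set curr.next=prev(32) | reversed so far: 1 -> 32 -> 9 -> 47 -> 40 -> 38
Step 7: curr=9, set curr.next=prev(1) | reversed so far: 9 -> 1 -> 32 -> 9 -> 47 -> 40 -> 38

9 -> 1 -> 32 -> 9 -> 47 -> 40 -> 38 -> None


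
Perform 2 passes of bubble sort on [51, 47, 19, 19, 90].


Initial: [51, 47, 19, 19, 90]
Pass 1: [47, 19, 19, 51, 90] (3 swaps)
Pass 2: [19, 19, 47, 51, 90] (2 swaps)

After 2 passes: [19, 19, 47, 51, 90]


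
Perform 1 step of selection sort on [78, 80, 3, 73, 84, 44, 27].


Initial: [78, 80, 3, 73, 84, 44, 27]
Step 1: min=3 at 2
  Swap: [3, 80, 78, 73, 84, 44, 27]

After 1 step: [3, 80, 78, 73, 84, 44, 27]


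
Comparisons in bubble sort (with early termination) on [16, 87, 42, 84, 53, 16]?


Algorithm: bubble sort (with early termination)
Input: [16, 87, 42, 84, 53, 16]
Sorted: [16, 16, 42, 53, 84, 87]

15


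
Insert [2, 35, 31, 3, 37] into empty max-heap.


Insert 2: [2]
Insert 35: [35, 2]
Insert 31: [35, 2, 31]
Insert 3: [35, 3, 31, 2]
Insert 37: [37, 35, 31, 2, 3]

Final heap: [37, 35, 31, 2, 3]


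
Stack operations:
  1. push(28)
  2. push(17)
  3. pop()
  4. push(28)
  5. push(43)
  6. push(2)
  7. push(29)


push(28) -> [28]
push(17) -> [28, 17]
pop()->17, [28]
push(28) -> [28, 28]
push(43) -> [28, 28, 43]
push(2) -> [28, 28, 43, 2]
push(29) -> [28, 28, 43, 2, 29]

Final stack: [28, 28, 43, 2, 29]


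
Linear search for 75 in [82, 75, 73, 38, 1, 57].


i=0: 82!=75
i=1: 75==75 found!

Found at 1, 2 comps


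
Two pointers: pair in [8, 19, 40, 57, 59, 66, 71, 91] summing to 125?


lo=0(8)+hi=7(91)=99
lo=1(19)+hi=7(91)=110
lo=2(40)+hi=7(91)=131
lo=2(40)+hi=6(71)=111
lo=3(57)+hi=6(71)=128
lo=3(57)+hi=5(66)=123
lo=4(59)+hi=5(66)=125

Yes: 59+66=125


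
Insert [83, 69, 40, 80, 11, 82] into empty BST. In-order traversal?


Insert 83: root
Insert 69: L from 83
Insert 40: L from 83 -> L from 69
Insert 80: L from 83 -> R from 69
Insert 11: L from 83 -> L from 69 -> L from 40
Insert 82: L from 83 -> R from 69 -> R from 80

In-order: [11, 40, 69, 80, 82, 83]


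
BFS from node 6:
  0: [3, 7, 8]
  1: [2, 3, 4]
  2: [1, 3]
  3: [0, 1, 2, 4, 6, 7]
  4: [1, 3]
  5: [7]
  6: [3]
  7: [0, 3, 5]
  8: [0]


Visit 6, enqueue [3]
Visit 3, enqueue [0, 1, 2, 4, 7]
Visit 0, enqueue [8]
Visit 1, enqueue []
Visit 2, enqueue []
Visit 4, enqueue []
Visit 7, enqueue [5]
Visit 8, enqueue []
Visit 5, enqueue []

BFS order: [6, 3, 0, 1, 2, 4, 7, 8, 5]


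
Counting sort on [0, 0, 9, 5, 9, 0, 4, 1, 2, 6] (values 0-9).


Input: [0, 0, 9, 5, 9, 0, 4, 1, 2, 6]
Counts: [3, 1, 1, 0, 1, 1, 1, 0, 0, 2]

Sorted: [0, 0, 0, 1, 2, 4, 5, 6, 9, 9]


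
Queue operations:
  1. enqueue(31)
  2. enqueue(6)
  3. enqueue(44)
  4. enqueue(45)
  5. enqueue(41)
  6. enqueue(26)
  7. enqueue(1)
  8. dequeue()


enqueue(31) -> [31]
enqueue(6) -> [31, 6]
enqueue(44) -> [31, 6, 44]
enqueue(45) -> [31, 6, 44, 45]
enqueue(41) -> [31, 6, 44, 45, 41]
enqueue(26) -> [31, 6, 44, 45, 41, 26]
enqueue(1) -> [31, 6, 44, 45, 41, 26, 1]
dequeue()->31, [6, 44, 45, 41, 26, 1]

Final queue: [6, 44, 45, 41, 26, 1]


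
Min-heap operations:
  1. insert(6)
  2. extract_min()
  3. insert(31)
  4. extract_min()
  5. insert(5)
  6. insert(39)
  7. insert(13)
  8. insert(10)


insert(6) -> [6]
extract_min()->6, []
insert(31) -> [31]
extract_min()->31, []
insert(5) -> [5]
insert(39) -> [5, 39]
insert(13) -> [5, 39, 13]
insert(10) -> [5, 10, 13, 39]

Final heap: [5, 10, 13, 39]


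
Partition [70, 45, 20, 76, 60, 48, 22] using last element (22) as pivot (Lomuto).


Pivot: 22
  20 <= 22: swap -> [20, 45, 70, 76, 60, 48, 22]
Place pivot at 1: [20, 22, 70, 76, 60, 48, 45]

Partitioned: [20, 22, 70, 76, 60, 48, 45]


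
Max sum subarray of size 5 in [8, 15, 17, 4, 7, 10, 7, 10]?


[0:5]: 51
[1:6]: 53
[2:7]: 45
[3:8]: 38

Max: 53 at [1:6]


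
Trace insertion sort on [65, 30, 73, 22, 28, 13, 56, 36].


Initial: [65, 30, 73, 22, 28, 13, 56, 36]
Insert 30: [30, 65, 73, 22, 28, 13, 56, 36]
Insert 73: [30, 65, 73, 22, 28, 13, 56, 36]
Insert 22: [22, 30, 65, 73, 28, 13, 56, 36]
Insert 28: [22, 28, 30, 65, 73, 13, 56, 36]
Insert 13: [13, 22, 28, 30, 65, 73, 56, 36]
Insert 56: [13, 22, 28, 30, 56, 65, 73, 36]
Insert 36: [13, 22, 28, 30, 36, 56, 65, 73]

Sorted: [13, 22, 28, 30, 36, 56, 65, 73]


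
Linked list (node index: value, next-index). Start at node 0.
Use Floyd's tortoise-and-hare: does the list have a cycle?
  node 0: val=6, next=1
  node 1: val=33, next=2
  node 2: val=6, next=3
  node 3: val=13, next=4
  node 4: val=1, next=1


Floyd's tortoise (slow, +1) and hare (fast, +2):
  init: slow=0, fast=0
  step 1: slow=1, fast=2
  step 2: slow=2, fast=4
  step 3: slow=3, fast=2
  step 4: slow=4, fast=4
  slow == fast at node 4: cycle detected

Cycle: yes


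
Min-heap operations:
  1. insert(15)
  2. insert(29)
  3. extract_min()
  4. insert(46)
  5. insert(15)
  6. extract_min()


insert(15) -> [15]
insert(29) -> [15, 29]
extract_min()->15, [29]
insert(46) -> [29, 46]
insert(15) -> [15, 46, 29]
extract_min()->15, [29, 46]

Final heap: [29, 46]


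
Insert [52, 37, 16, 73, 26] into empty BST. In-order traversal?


Insert 52: root
Insert 37: L from 52
Insert 16: L from 52 -> L from 37
Insert 73: R from 52
Insert 26: L from 52 -> L from 37 -> R from 16

In-order: [16, 26, 37, 52, 73]


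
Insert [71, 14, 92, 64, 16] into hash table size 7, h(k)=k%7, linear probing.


Insert 71: h=1 -> slot 1
Insert 14: h=0 -> slot 0
Insert 92: h=1, 1 probes -> slot 2
Insert 64: h=1, 2 probes -> slot 3
Insert 16: h=2, 2 probes -> slot 4

Table: [14, 71, 92, 64, 16, None, None]


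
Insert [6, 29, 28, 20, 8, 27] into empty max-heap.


Insert 6: [6]
Insert 29: [29, 6]
Insert 28: [29, 6, 28]
Insert 20: [29, 20, 28, 6]
Insert 8: [29, 20, 28, 6, 8]
Insert 27: [29, 20, 28, 6, 8, 27]

Final heap: [29, 20, 28, 6, 8, 27]


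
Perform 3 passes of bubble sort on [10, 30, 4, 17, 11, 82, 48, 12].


Initial: [10, 30, 4, 17, 11, 82, 48, 12]
Pass 1: [10, 4, 17, 11, 30, 48, 12, 82] (5 swaps)
Pass 2: [4, 10, 11, 17, 30, 12, 48, 82] (3 swaps)
Pass 3: [4, 10, 11, 17, 12, 30, 48, 82] (1 swaps)

After 3 passes: [4, 10, 11, 17, 12, 30, 48, 82]


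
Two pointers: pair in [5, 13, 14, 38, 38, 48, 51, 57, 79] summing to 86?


lo=0(5)+hi=8(79)=84
lo=1(13)+hi=8(79)=92
lo=1(13)+hi=7(57)=70
lo=2(14)+hi=7(57)=71
lo=3(38)+hi=7(57)=95
lo=3(38)+hi=6(51)=89
lo=3(38)+hi=5(48)=86

Yes: 38+48=86


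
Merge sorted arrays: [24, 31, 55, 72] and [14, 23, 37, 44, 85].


Take 14 from B
Take 23 from B
Take 24 from A
Take 31 from A
Take 37 from B
Take 44 from B
Take 55 from A
Take 72 from A

Merged: [14, 23, 24, 31, 37, 44, 55, 72, 85]


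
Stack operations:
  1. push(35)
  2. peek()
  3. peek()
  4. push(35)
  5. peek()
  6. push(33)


push(35) -> [35]
peek()->35
peek()->35
push(35) -> [35, 35]
peek()->35
push(33) -> [35, 35, 33]

Final stack: [35, 35, 33]


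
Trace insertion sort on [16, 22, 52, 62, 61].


Initial: [16, 22, 52, 62, 61]
Insert 22: [16, 22, 52, 62, 61]
Insert 52: [16, 22, 52, 62, 61]
Insert 62: [16, 22, 52, 62, 61]
Insert 61: [16, 22, 52, 61, 62]

Sorted: [16, 22, 52, 61, 62]


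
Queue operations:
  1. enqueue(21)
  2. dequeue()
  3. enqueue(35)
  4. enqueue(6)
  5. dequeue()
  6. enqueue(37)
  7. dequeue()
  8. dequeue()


enqueue(21) -> [21]
dequeue()->21, []
enqueue(35) -> [35]
enqueue(6) -> [35, 6]
dequeue()->35, [6]
enqueue(37) -> [6, 37]
dequeue()->6, [37]
dequeue()->37, []

Final queue: []


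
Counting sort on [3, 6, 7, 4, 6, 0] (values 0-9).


Input: [3, 6, 7, 4, 6, 0]
Counts: [1, 0, 0, 1, 1, 0, 2, 1, 0, 0]

Sorted: [0, 3, 4, 6, 6, 7]


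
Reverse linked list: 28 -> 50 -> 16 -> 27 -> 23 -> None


Step 1: curr=28, set curr.next=prev(None) | reversed so far: 28
Step 2: curr=50, set curr.next=prev(28) | reversed so far: 50 -> 28
Step 3: curr=16, set curr.next=prev(50) | reversed so far: 16 -> 50 -> 28
Step 4: curr=27, set curr.next=prev(16) | reversed so far: 27 -> 16 -> 50 -> 28
Step 5: curr=23, set curr.next=prev(27) | reversed so far: 23 -> 27 -> 16 -> 50 -> 28

23 -> 27 -> 16 -> 50 -> 28 -> None


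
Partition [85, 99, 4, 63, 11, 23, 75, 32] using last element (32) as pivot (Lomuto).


Pivot: 32
  4 <= 32: swap -> [4, 99, 85, 63, 11, 23, 75, 32]
  11 <= 32: swap -> [4, 11, 85, 63, 99, 23, 75, 32]
  23 <= 32: swap -> [4, 11, 23, 63, 99, 85, 75, 32]
Place pivot at 3: [4, 11, 23, 32, 99, 85, 75, 63]

Partitioned: [4, 11, 23, 32, 99, 85, 75, 63]


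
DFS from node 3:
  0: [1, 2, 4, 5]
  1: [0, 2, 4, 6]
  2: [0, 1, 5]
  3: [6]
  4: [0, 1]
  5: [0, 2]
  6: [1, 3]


Visit 3, push [6]
Visit 6, push [1]
Visit 1, push [4, 2, 0]
Visit 0, push [5, 4, 2]
Visit 2, push [5]
Visit 5, push []
Visit 4, push []

DFS order: [3, 6, 1, 0, 2, 5, 4]


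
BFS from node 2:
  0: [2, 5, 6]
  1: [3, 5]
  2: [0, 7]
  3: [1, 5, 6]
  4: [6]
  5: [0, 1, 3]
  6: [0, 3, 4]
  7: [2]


Visit 2, enqueue [0, 7]
Visit 0, enqueue [5, 6]
Visit 7, enqueue []
Visit 5, enqueue [1, 3]
Visit 6, enqueue [4]
Visit 1, enqueue []
Visit 3, enqueue []
Visit 4, enqueue []

BFS order: [2, 0, 7, 5, 6, 1, 3, 4]
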